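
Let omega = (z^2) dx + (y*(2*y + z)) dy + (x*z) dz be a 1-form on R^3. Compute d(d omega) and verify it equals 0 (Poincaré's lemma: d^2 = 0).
d(d omega) = 0

Step 1: d omega = sum_{i<j} (∂f_j/∂x_i - ∂f_i/∂x_j) dx_i ∧ dx_j:
  coeff of dx ∧ dy: 0
  coeff of dx ∧ dz: -z
  coeff of dy ∧ dz: -y
Step 2: Apply d again to each 2-form coefficient. The only possible 3-form in R^3 is dx ∧ dy ∧ dz, with coefficient
  ∂(coeff of dy∧dz)/∂x - ∂(coeff of dx∧dz)/∂y + ∂(coeff of dx∧dy)/∂z
  = ∂/∂x (-y) - ∂/∂y (-z) + ∂/∂z (0).
Each of these terms simplifies to sums of mixed partials that cancel in pairs. The result is 0 (by equality of mixed partials for smooth functions — Schwarz / Clairaut).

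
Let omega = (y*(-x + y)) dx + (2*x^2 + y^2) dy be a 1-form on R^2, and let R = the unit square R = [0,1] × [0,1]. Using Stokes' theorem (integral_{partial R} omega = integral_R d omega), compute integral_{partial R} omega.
integral_(partial R) omega = 3/2

Stokes: integral_partial_R omega = integral_R d omega with d omega = (∂Q/∂x - ∂P/∂y) dx ∧ dy.
  ∂Q/∂x = 4*x
  ∂P/∂y = -x + 2*y
  integrand = ∂Q/∂x - ∂P/∂y = 5*x - 2*y.
Integrating over R: integral_0^1 integral_0^1 (5*x - 2*y) dx dy = 3/2.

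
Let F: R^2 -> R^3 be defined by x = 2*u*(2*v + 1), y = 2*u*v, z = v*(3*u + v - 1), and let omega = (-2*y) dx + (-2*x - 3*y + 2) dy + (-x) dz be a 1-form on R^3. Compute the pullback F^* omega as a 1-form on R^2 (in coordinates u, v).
F^* omega = (2*v*(-28*u*v - 11*u + 2)) du + (2*u*(-28*u*v - 7*u - 4*v^2 + 3)) dv

Using F^*(f dg) = (f ∘ F) d(g ∘ F), substitute each coordinate x_i by F_i(u, v) in f_i, and replace dx_i by d F_i = (∂F_i/∂u) du + (∂F_i/∂v) dv.
  For the x component: f_1(F) = -4*u*v; d F_1 = (4*v + 2) du + (4*u) dv
  For the y component: f_2(F) = -14*u*v - 4*u + 2; d F_2 = (2*v) du + (2*u) dv
  For the z component: f_3(F) = 2*u*(-2*v - 1); d F_3 = (3*v) du + (3*u + 2*v - 1) dv
Combining and collecting du, dv coefficients:
  coeff of du: 2*v*(-28*u*v - 11*u + 2)
  coeff of dv: 2*u*(-28*u*v - 7*u - 4*v^2 + 3)
F^* omega = (2*v*(-28*u*v - 11*u + 2)) du + (2*u*(-28*u*v - 7*u - 4*v^2 + 3)) dv.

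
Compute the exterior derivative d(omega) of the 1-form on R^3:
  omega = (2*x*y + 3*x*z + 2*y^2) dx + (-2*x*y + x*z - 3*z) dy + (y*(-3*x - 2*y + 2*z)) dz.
d(omega) = (-2*x - 6*y + z) dx ∧ dy + (-3*x - 3*y) dx ∧ dz + (-4*x - 4*y + 2*z + 3) dy ∧ dz

For a 1-form omega = sum_i f_i dx_i, the exterior derivative is
  d(omega) = sum_{i < j} (∂f_j/∂x_i - ∂f_i/∂x_j) dx_i ∧ dx_j.
  coefficient of dx ∧ dy: ∂f_2/∂x - ∂f_1/∂y = ∂(-2*x*y + x*z - 3*z)/∂x - ∂(2*x*y + 3*x*z + 2*y^2)/∂y = -2*x - 6*y + z
  coefficient of dx ∧ dz: ∂f_3/∂x - ∂f_1/∂z = ∂(y*(-3*x - 2*y + 2*z))/∂x - ∂(2*x*y + 3*x*z + 2*y^2)/∂z = -3*x - 3*y
  coefficient of dy ∧ dz: ∂f_3/∂y - ∂f_2/∂z = ∂(y*(-3*x - 2*y + 2*z))/∂y - ∂(-2*x*y + x*z - 3*z)/∂z = -4*x - 4*y + 2*z + 3
Assembling: d(omega) = (-2*x - 6*y + z) dx ∧ dy + (-3*x - 3*y) dx ∧ dz + (-4*x - 4*y + 2*z + 3) dy ∧ dz.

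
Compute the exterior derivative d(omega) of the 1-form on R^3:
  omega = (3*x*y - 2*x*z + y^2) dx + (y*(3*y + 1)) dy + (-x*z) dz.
d(omega) = (-3*x - 2*y) dx ∧ dy + (2*x - z) dx ∧ dz

For a 1-form omega = sum_i f_i dx_i, the exterior derivative is
  d(omega) = sum_{i < j} (∂f_j/∂x_i - ∂f_i/∂x_j) dx_i ∧ dx_j.
  coefficient of dx ∧ dy: ∂f_2/∂x - ∂f_1/∂y = ∂(y*(3*y + 1))/∂x - ∂(3*x*y - 2*x*z + y^2)/∂y = -3*x - 2*y
  coefficient of dx ∧ dz: ∂f_3/∂x - ∂f_1/∂z = ∂(-x*z)/∂x - ∂(3*x*y - 2*x*z + y^2)/∂z = 2*x - z
Assembling: d(omega) = (-3*x - 2*y) dx ∧ dy + (2*x - z) dx ∧ dz.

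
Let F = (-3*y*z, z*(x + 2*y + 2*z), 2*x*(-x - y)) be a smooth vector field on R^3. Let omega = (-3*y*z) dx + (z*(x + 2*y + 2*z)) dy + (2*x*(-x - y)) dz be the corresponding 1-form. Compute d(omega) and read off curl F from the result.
d(omega) = (-3*x - 2*y - 4*z) dy ∧ dz + (4*x - y) dz ∧ dx + (4*z) dx ∧ dy; curl F = (-3*x - 2*y - 4*z, 4*x - y, 4*z)

d omega = sum_{i<j} (∂f_j/∂x_i - ∂f_i/∂x_j) dx_i ∧ dx_j. Under the identification (dy ∧ dz, dz ∧ dx, dx ∧ dy) ↔ (e_x, e_y, e_z), the coefficients are exactly the components of curl F. Compute:
  ∂R/∂y - ∂Q/∂z = (-2*x) - (x + 2*y + 4*z) = -3*x - 2*y - 4*z
  ∂P/∂z - ∂R/∂x = (-3*y) - (-4*x - 2*y) = 4*x - y
  ∂Q/∂x - ∂P/∂y = (z) - (-3*z) = 4*z.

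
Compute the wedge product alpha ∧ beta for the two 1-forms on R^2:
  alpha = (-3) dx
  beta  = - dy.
alpha ∧ beta = (3) dx ∧ dy

Distribute the wedge, using dx_i ∧ dx_j = -dx_j ∧ dx_i and dx_i ∧ dx_i = 0. For each pair (i, j) with i < j, the coefficient of dx_i ∧ dx_j in alpha ∧ beta is (alpha_i * beta_j - alpha_j * beta_i). Collecting: alpha ∧ beta = (3) dx ∧ dy.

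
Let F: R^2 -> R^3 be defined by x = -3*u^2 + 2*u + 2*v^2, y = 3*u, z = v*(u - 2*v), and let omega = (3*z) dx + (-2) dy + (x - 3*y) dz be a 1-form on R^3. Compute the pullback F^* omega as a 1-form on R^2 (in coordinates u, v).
F^* omega = (-21*u^2*v + 36*u*v^2 - u*v + 2*v^3 - 12*v^2 - 6) du + (-3*u^3 + 12*u^2*v - 7*u^2 + 14*u*v^2 + 28*u*v - 32*v^3) dv

Using F^*(f dg) = (f ∘ F) d(g ∘ F), substitute each coordinate x_i by F_i(u, v) in f_i, and replace dx_i by d F_i = (∂F_i/∂u) du + (∂F_i/∂v) dv.
  For the x component: f_1(F) = 3*v*(u - 2*v); d F_1 = (2 - 6*u) du + (4*v) dv
  For the y component: f_2(F) = -2; d F_2 = (3) du + (0) dv
  For the z component: f_3(F) = -3*u^2 - 7*u + 2*v^2; d F_3 = (v) du + (u - 4*v) dv
Combining and collecting du, dv coefficients:
  coeff of du: -21*u^2*v + 36*u*v^2 - u*v + 2*v^3 - 12*v^2 - 6
  coeff of dv: -3*u^3 + 12*u^2*v - 7*u^2 + 14*u*v^2 + 28*u*v - 32*v^3
F^* omega = (-21*u^2*v + 36*u*v^2 - u*v + 2*v^3 - 12*v^2 - 6) du + (-3*u^3 + 12*u^2*v - 7*u^2 + 14*u*v^2 + 28*u*v - 32*v^3) dv.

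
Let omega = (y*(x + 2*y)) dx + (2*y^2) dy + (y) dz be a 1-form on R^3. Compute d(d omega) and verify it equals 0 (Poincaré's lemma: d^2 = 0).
d(d omega) = 0

Step 1: d omega = sum_{i<j} (∂f_j/∂x_i - ∂f_i/∂x_j) dx_i ∧ dx_j:
  coeff of dx ∧ dy: -x - 4*y
  coeff of dx ∧ dz: 0
  coeff of dy ∧ dz: 1
Step 2: Apply d again to each 2-form coefficient. The only possible 3-form in R^3 is dx ∧ dy ∧ dz, with coefficient
  ∂(coeff of dy∧dz)/∂x - ∂(coeff of dx∧dz)/∂y + ∂(coeff of dx∧dy)/∂z
  = ∂/∂x (1) - ∂/∂y (0) + ∂/∂z (-x - 4*y).
Each of these terms simplifies to sums of mixed partials that cancel in pairs. The result is 0 (by equality of mixed partials for smooth functions — Schwarz / Clairaut).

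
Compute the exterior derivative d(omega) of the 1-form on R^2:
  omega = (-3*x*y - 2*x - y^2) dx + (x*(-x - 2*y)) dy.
d(omega) = (x) dx ∧ dy

For a 1-form omega = sum_i f_i dx_i, the exterior derivative is
  d(omega) = sum_{i < j} (∂f_j/∂x_i - ∂f_i/∂x_j) dx_i ∧ dx_j.
  coefficient of dx ∧ dy: ∂f_2/∂x - ∂f_1/∂y = ∂(x*(-x - 2*y))/∂x - ∂(-3*x*y - 2*x - y^2)/∂y = x
Assembling: d(omega) = (x) dx ∧ dy.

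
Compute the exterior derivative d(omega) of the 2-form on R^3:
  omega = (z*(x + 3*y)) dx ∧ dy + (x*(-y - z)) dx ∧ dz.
d(omega) = (2*x + 3*y) dx ∧ dy ∧ dz

For a 2-form omega = sum_{i<j} g_{ij} dx_i ∧ dx_j, the exterior derivative is
  d(omega) = sum_{i<j} d(g_{ij}) ∧ dx_i ∧ dx_j = sum_{i<j, k} (∂g_{ij}/∂x_k) dx_k ∧ dx_i ∧ dx_j.
Expand each term, using dx_k ∧ dx_i ∧ dx_j = sgn(permutation) dx_{(a)} ∧ dx_{(b)} ∧ dx_{(c)} with (a < b < c) sorted:
  d(z*(x + 3*y)) includes (∂/∂z)(z*(x + 3*y)) dz = (x + 3*y) dz, which multiplied by dx ∧ dy gives (x + 3*y) dx ∧ dy ∧ dz
  d(x*(-y - z)) includes (∂/∂y)(x*(-y - z)) dy = (-x) dy, which multiplied by dx ∧ dz gives (x) dx ∧ dy ∧ dz
Collecting like 3-forms: d(omega) = (2*x + 3*y) dx ∧ dy ∧ dz.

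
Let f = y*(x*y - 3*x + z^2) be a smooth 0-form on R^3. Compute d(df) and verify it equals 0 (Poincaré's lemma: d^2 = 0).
d(df) = 0

Step 1: df = sum_i (∂f/∂x_i) dx_i = (y*(y - 3)) dx + (2*x*y - 3*x + z^2) dy + (2*y*z) dz.
Step 2: Apply d again. Using the 1-form formula, the coefficient of dx ∧ dy in d(df) is ∂^2 f/∂x ∂y - ∂^2 f/∂y ∂x = (2*y - 3) - (2*y - 3) = 0 (equality of mixed partials for smooth f).
Similarly for dx ∧ dz and dy ∧ dz — all coefficients vanish. So d(df) = 0.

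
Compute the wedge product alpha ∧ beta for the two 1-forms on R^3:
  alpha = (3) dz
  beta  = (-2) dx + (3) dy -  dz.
alpha ∧ beta = (6) dx ∧ dz + (-9) dy ∧ dz

Distribute the wedge, using dx_i ∧ dx_j = -dx_j ∧ dx_i and dx_i ∧ dx_i = 0. For each pair (i, j) with i < j, the coefficient of dx_i ∧ dx_j in alpha ∧ beta is (alpha_i * beta_j - alpha_j * beta_i). Collecting: alpha ∧ beta = (6) dx ∧ dz + (-9) dy ∧ dz.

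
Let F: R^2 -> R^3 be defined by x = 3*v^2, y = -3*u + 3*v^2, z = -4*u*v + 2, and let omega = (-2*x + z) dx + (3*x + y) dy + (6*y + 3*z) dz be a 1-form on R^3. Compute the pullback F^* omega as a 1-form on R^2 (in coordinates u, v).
F^* omega = (48*u*v^2 + 72*u*v + 9*u - 72*v^3 - 36*v^2 - 24*v) du + (48*u^2*v + 72*u^2 - 96*u*v^2 - 18*u*v - 24*u + 36*v^3 + 12*v) dv

Using F^*(f dg) = (f ∘ F) d(g ∘ F), substitute each coordinate x_i by F_i(u, v) in f_i, and replace dx_i by d F_i = (∂F_i/∂u) du + (∂F_i/∂v) dv.
  For the x component: f_1(F) = -4*u*v - 6*v^2 + 2; d F_1 = (0) du + (6*v) dv
  For the y component: f_2(F) = -3*u + 12*v^2; d F_2 = (-3) du + (6*v) dv
  For the z component: f_3(F) = -12*u*v - 18*u + 18*v^2 + 6; d F_3 = (-4*v) du + (-4*u) dv
Combining and collecting du, dv coefficients:
  coeff of du: 48*u*v^2 + 72*u*v + 9*u - 72*v^3 - 36*v^2 - 24*v
  coeff of dv: 48*u^2*v + 72*u^2 - 96*u*v^2 - 18*u*v - 24*u + 36*v^3 + 12*v
F^* omega = (48*u*v^2 + 72*u*v + 9*u - 72*v^3 - 36*v^2 - 24*v) du + (48*u^2*v + 72*u^2 - 96*u*v^2 - 18*u*v - 24*u + 36*v^3 + 12*v) dv.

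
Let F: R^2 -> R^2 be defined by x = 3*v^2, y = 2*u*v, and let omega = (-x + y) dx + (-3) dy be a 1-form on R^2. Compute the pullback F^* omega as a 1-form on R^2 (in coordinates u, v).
F^* omega = (-6*v) du + (12*u*v^2 - 6*u - 18*v^3) dv

Using F^*(f dg) = (f ∘ F) d(g ∘ F), substitute each coordinate x_i by F_i(u, v) in f_i, and replace dx_i by d F_i = (∂F_i/∂u) du + (∂F_i/∂v) dv.
  For the x component: f_1(F) = v*(2*u - 3*v); d F_1 = (0) du + (6*v) dv
  For the y component: f_2(F) = -3; d F_2 = (2*v) du + (2*u) dv
Combining and collecting du, dv coefficients:
  coeff of du: -6*v
  coeff of dv: 12*u*v^2 - 6*u - 18*v^3
F^* omega = (-6*v) du + (12*u*v^2 - 6*u - 18*v^3) dv.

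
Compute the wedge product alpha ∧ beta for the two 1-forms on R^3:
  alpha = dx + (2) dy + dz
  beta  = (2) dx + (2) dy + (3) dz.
alpha ∧ beta = (-2) dx ∧ dy + (1) dx ∧ dz + (4) dy ∧ dz

Distribute the wedge, using dx_i ∧ dx_j = -dx_j ∧ dx_i and dx_i ∧ dx_i = 0. For each pair (i, j) with i < j, the coefficient of dx_i ∧ dx_j in alpha ∧ beta is (alpha_i * beta_j - alpha_j * beta_i). Collecting: alpha ∧ beta = (-2) dx ∧ dy + (1) dx ∧ dz + (4) dy ∧ dz.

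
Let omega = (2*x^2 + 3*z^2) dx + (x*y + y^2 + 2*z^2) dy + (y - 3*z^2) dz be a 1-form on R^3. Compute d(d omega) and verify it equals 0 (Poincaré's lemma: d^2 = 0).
d(d omega) = 0

Step 1: d omega = sum_{i<j} (∂f_j/∂x_i - ∂f_i/∂x_j) dx_i ∧ dx_j:
  coeff of dx ∧ dy: y
  coeff of dx ∧ dz: -6*z
  coeff of dy ∧ dz: 1 - 4*z
Step 2: Apply d again to each 2-form coefficient. The only possible 3-form in R^3 is dx ∧ dy ∧ dz, with coefficient
  ∂(coeff of dy∧dz)/∂x - ∂(coeff of dx∧dz)/∂y + ∂(coeff of dx∧dy)/∂z
  = ∂/∂x (1 - 4*z) - ∂/∂y (-6*z) + ∂/∂z (y).
Each of these terms simplifies to sums of mixed partials that cancel in pairs. The result is 0 (by equality of mixed partials for smooth functions — Schwarz / Clairaut).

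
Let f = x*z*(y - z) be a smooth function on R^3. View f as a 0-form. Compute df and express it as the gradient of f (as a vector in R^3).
df = (z*(y - z)) dx + (x*z) dy + (x*(y - 2*z)) dz; grad f = (z*(y - z), x*z, x*(y - 2*z))

For a 0-form f, d f = (∂f/∂x) dx + (∂f/∂y) dy + (∂f/∂z) dz. The components of the vector representation are exactly the entries of grad f in Cartesian coordinates:
  ∂f/∂x = z*(y - z)
  ∂f/∂y = x*z
  ∂f/∂z = x*(y - 2*z).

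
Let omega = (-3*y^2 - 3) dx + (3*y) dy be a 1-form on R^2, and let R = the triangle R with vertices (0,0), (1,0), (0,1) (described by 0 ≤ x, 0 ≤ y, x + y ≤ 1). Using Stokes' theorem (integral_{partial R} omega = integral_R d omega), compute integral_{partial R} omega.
integral_(partial R) omega = 1

Stokes: integral_partial_R omega = integral_R d omega with d omega = (∂Q/∂x - ∂P/∂y) dx ∧ dy.
  ∂Q/∂x = 0
  ∂P/∂y = -6*y
  integrand = ∂Q/∂x - ∂P/∂y = 6*y.
Integrating over R: integral_0^1 integral_0^{1-x} (6*y) dy dx = 1.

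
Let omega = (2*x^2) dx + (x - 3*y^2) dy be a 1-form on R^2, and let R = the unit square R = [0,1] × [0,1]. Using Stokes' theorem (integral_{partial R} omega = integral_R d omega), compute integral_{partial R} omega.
integral_(partial R) omega = 1

Stokes: integral_partial_R omega = integral_R d omega with d omega = (∂Q/∂x - ∂P/∂y) dx ∧ dy.
  ∂Q/∂x = 1
  ∂P/∂y = 0
  integrand = ∂Q/∂x - ∂P/∂y = 1.
Integrating over R: integral_0^1 integral_0^1 (1) dx dy = 1.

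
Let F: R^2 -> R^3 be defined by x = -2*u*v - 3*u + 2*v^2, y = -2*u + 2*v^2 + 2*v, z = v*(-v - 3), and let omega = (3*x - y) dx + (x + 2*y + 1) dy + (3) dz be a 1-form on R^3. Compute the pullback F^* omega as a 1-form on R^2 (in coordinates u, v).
F^* omega = (12*u*v^2 + 36*u*v + 35*u - 8*v^3 - 20*v^2 - 2*v - 2) du + (12*u^2*v + 14*u^2 - 40*u*v^2 - 56*u*v - 14*u + 40*v^3 + 20*v^2 + 6*v - 7) dv

Using F^*(f dg) = (f ∘ F) d(g ∘ F), substitute each coordinate x_i by F_i(u, v) in f_i, and replace dx_i by d F_i = (∂F_i/∂u) du + (∂F_i/∂v) dv.
  For the x component: f_1(F) = -6*u*v - 7*u + 4*v^2 - 2*v; d F_1 = (-2*v - 3) du + (-2*u + 4*v) dv
  For the y component: f_2(F) = -2*u*v - 7*u + 6*v^2 + 4*v + 1; d F_2 = (-2) du + (4*v + 2) dv
  For the z component: f_3(F) = 3; d F_3 = (0) du + (-2*v - 3) dv
Combining and collecting du, dv coefficients:
  coeff of du: 12*u*v^2 + 36*u*v + 35*u - 8*v^3 - 20*v^2 - 2*v - 2
  coeff of dv: 12*u^2*v + 14*u^2 - 40*u*v^2 - 56*u*v - 14*u + 40*v^3 + 20*v^2 + 6*v - 7
F^* omega = (12*u*v^2 + 36*u*v + 35*u - 8*v^3 - 20*v^2 - 2*v - 2) du + (12*u^2*v + 14*u^2 - 40*u*v^2 - 56*u*v - 14*u + 40*v^3 + 20*v^2 + 6*v - 7) dv.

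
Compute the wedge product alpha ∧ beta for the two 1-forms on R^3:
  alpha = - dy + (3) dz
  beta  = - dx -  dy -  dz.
alpha ∧ beta = (-1) dx ∧ dy + (4) dy ∧ dz + (3) dx ∧ dz

Distribute the wedge, using dx_i ∧ dx_j = -dx_j ∧ dx_i and dx_i ∧ dx_i = 0. For each pair (i, j) with i < j, the coefficient of dx_i ∧ dx_j in alpha ∧ beta is (alpha_i * beta_j - alpha_j * beta_i). Collecting: alpha ∧ beta = (-1) dx ∧ dy + (4) dy ∧ dz + (3) dx ∧ dz.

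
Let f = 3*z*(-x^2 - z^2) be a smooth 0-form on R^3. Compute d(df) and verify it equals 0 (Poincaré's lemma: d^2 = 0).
d(df) = 0

Step 1: df = sum_i (∂f/∂x_i) dx_i = (-6*x*z) dx + (0) dy + (-3*x^2 - 9*z^2) dz.
Step 2: Apply d again. Using the 1-form formula, the coefficient of dx ∧ dy in d(df) is ∂^2 f/∂x ∂y - ∂^2 f/∂y ∂x = (0) - (0) = 0 (equality of mixed partials for smooth f).
Similarly for dx ∧ dz and dy ∧ dz — all coefficients vanish. So d(df) = 0.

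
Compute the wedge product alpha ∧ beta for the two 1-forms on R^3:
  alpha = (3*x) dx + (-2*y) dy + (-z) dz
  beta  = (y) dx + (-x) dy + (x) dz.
alpha ∧ beta = (-3*x^2 + 2*y^2) dx ∧ dy + (3*x^2 + y*z) dx ∧ dz + (-x*(2*y + z)) dy ∧ dz

Distribute the wedge, using dx_i ∧ dx_j = -dx_j ∧ dx_i and dx_i ∧ dx_i = 0. For each pair (i, j) with i < j, the coefficient of dx_i ∧ dx_j in alpha ∧ beta is (alpha_i * beta_j - alpha_j * beta_i). Collecting: alpha ∧ beta = (-3*x^2 + 2*y^2) dx ∧ dy + (3*x^2 + y*z) dx ∧ dz + (-x*(2*y + z)) dy ∧ dz.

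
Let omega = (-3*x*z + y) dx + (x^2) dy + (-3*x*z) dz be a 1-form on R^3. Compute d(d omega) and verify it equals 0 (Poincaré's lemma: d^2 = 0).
d(d omega) = 0

Step 1: d omega = sum_{i<j} (∂f_j/∂x_i - ∂f_i/∂x_j) dx_i ∧ dx_j:
  coeff of dx ∧ dy: 2*x - 1
  coeff of dx ∧ dz: 3*x - 3*z
  coeff of dy ∧ dz: 0
Step 2: Apply d again to each 2-form coefficient. The only possible 3-form in R^3 is dx ∧ dy ∧ dz, with coefficient
  ∂(coeff of dy∧dz)/∂x - ∂(coeff of dx∧dz)/∂y + ∂(coeff of dx∧dy)/∂z
  = ∂/∂x (0) - ∂/∂y (3*x - 3*z) + ∂/∂z (2*x - 1).
Each of these terms simplifies to sums of mixed partials that cancel in pairs. The result is 0 (by equality of mixed partials for smooth functions — Schwarz / Clairaut).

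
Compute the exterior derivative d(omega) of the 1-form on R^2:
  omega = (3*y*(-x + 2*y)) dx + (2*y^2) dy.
d(omega) = (3*x - 12*y) dx ∧ dy

For a 1-form omega = sum_i f_i dx_i, the exterior derivative is
  d(omega) = sum_{i < j} (∂f_j/∂x_i - ∂f_i/∂x_j) dx_i ∧ dx_j.
  coefficient of dx ∧ dy: ∂f_2/∂x - ∂f_1/∂y = ∂(2*y^2)/∂x - ∂(3*y*(-x + 2*y))/∂y = 3*x - 12*y
Assembling: d(omega) = (3*x - 12*y) dx ∧ dy.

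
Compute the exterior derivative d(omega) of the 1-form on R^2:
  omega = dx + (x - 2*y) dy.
d(omega) = (1) dx ∧ dy

For a 1-form omega = sum_i f_i dx_i, the exterior derivative is
  d(omega) = sum_{i < j} (∂f_j/∂x_i - ∂f_i/∂x_j) dx_i ∧ dx_j.
  coefficient of dx ∧ dy: ∂f_2/∂x - ∂f_1/∂y = ∂(x - 2*y)/∂x - ∂(1)/∂y = 1
Assembling: d(omega) = (1) dx ∧ dy.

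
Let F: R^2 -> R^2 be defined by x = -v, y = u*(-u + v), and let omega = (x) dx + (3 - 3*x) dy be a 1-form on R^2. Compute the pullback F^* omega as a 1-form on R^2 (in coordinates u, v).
F^* omega = (-6*u*v - 6*u + 3*v^2 + 3*v) du + (3*u*v + 3*u + v) dv

Using F^*(f dg) = (f ∘ F) d(g ∘ F), substitute each coordinate x_i by F_i(u, v) in f_i, and replace dx_i by d F_i = (∂F_i/∂u) du + (∂F_i/∂v) dv.
  For the x component: f_1(F) = -v; d F_1 = (0) du + (-1) dv
  For the y component: f_2(F) = 3*v + 3; d F_2 = (-2*u + v) du + (u) dv
Combining and collecting du, dv coefficients:
  coeff of du: -6*u*v - 6*u + 3*v^2 + 3*v
  coeff of dv: 3*u*v + 3*u + v
F^* omega = (-6*u*v - 6*u + 3*v^2 + 3*v) du + (3*u*v + 3*u + v) dv.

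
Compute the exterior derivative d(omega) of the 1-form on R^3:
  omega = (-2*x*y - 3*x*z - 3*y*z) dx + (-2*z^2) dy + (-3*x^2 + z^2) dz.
d(omega) = (2*x + 3*z) dx ∧ dy + (-3*x + 3*y) dx ∧ dz + (4*z) dy ∧ dz

For a 1-form omega = sum_i f_i dx_i, the exterior derivative is
  d(omega) = sum_{i < j} (∂f_j/∂x_i - ∂f_i/∂x_j) dx_i ∧ dx_j.
  coefficient of dx ∧ dy: ∂f_2/∂x - ∂f_1/∂y = ∂(-2*z^2)/∂x - ∂(-2*x*y - 3*x*z - 3*y*z)/∂y = 2*x + 3*z
  coefficient of dx ∧ dz: ∂f_3/∂x - ∂f_1/∂z = ∂(-3*x^2 + z^2)/∂x - ∂(-2*x*y - 3*x*z - 3*y*z)/∂z = -3*x + 3*y
  coefficient of dy ∧ dz: ∂f_3/∂y - ∂f_2/∂z = ∂(-3*x^2 + z^2)/∂y - ∂(-2*z^2)/∂z = 4*z
Assembling: d(omega) = (2*x + 3*z) dx ∧ dy + (-3*x + 3*y) dx ∧ dz + (4*z) dy ∧ dz.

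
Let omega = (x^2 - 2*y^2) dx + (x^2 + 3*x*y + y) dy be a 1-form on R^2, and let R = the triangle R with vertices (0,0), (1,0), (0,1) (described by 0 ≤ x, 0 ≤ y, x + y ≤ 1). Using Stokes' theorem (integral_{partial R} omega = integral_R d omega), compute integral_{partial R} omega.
integral_(partial R) omega = 3/2

Stokes: integral_partial_R omega = integral_R d omega with d omega = (∂Q/∂x - ∂P/∂y) dx ∧ dy.
  ∂Q/∂x = 2*x + 3*y
  ∂P/∂y = -4*y
  integrand = ∂Q/∂x - ∂P/∂y = 2*x + 7*y.
Integrating over R: integral_0^1 integral_0^{1-x} (2*x + 7*y) dy dx = 3/2.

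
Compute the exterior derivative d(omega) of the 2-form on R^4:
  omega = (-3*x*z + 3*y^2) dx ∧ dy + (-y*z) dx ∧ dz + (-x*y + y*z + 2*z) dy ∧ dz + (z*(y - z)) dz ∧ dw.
d(omega) = (-3*x - y + z) dx ∧ dy ∧ dz + (z) dy ∧ dz ∧ dw

For a 2-form omega = sum_{i<j} g_{ij} dx_i ∧ dx_j, the exterior derivative is
  d(omega) = sum_{i<j} d(g_{ij}) ∧ dx_i ∧ dx_j = sum_{i<j, k} (∂g_{ij}/∂x_k) dx_k ∧ dx_i ∧ dx_j.
Expand each term, using dx_k ∧ dx_i ∧ dx_j = sgn(permutation) dx_{(a)} ∧ dx_{(b)} ∧ dx_{(c)} with (a < b < c) sorted:
  d(-3*x*z + 3*y^2) includes (∂/∂z)(-3*x*z + 3*y^2) dz = (-3*x) dz, which multiplied by dx ∧ dy gives (-3*x) dx ∧ dy ∧ dz
  d(-y*z) includes (∂/∂y)(-y*z) dy = (-z) dy, which multiplied by dx ∧ dz gives (z) dx ∧ dy ∧ dz
  d(-x*y + y*z + 2*z) includes (∂/∂x)(-x*y + y*z + 2*z) dx = (-y) dx, which multiplied by dy ∧ dz gives (-y) dx ∧ dy ∧ dz
  d(z*(y - z)) includes (∂/∂y)(z*(y - z)) dy = (z) dy, which multiplied by dz ∧ dw gives (z) dy ∧ dz ∧ dw
Collecting like 3-forms: d(omega) = (-3*x - y + z) dx ∧ dy ∧ dz + (z) dy ∧ dz ∧ dw.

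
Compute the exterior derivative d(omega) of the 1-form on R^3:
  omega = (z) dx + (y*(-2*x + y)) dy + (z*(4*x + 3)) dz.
d(omega) = (-2*y) dx ∧ dy + (4*z - 1) dx ∧ dz

For a 1-form omega = sum_i f_i dx_i, the exterior derivative is
  d(omega) = sum_{i < j} (∂f_j/∂x_i - ∂f_i/∂x_j) dx_i ∧ dx_j.
  coefficient of dx ∧ dy: ∂f_2/∂x - ∂f_1/∂y = ∂(y*(-2*x + y))/∂x - ∂(z)/∂y = -2*y
  coefficient of dx ∧ dz: ∂f_3/∂x - ∂f_1/∂z = ∂(z*(4*x + 3))/∂x - ∂(z)/∂z = 4*z - 1
Assembling: d(omega) = (-2*y) dx ∧ dy + (4*z - 1) dx ∧ dz.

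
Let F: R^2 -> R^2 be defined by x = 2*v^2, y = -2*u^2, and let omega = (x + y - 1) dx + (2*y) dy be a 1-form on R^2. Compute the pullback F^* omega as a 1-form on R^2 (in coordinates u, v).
F^* omega = (16*u^3) du + (4*v*(-2*u^2 + 2*v^2 - 1)) dv

Using F^*(f dg) = (f ∘ F) d(g ∘ F), substitute each coordinate x_i by F_i(u, v) in f_i, and replace dx_i by d F_i = (∂F_i/∂u) du + (∂F_i/∂v) dv.
  For the x component: f_1(F) = -2*u^2 + 2*v^2 - 1; d F_1 = (0) du + (4*v) dv
  For the y component: f_2(F) = -4*u^2; d F_2 = (-4*u) du + (0) dv
Combining and collecting du, dv coefficients:
  coeff of du: 16*u^3
  coeff of dv: 4*v*(-2*u^2 + 2*v^2 - 1)
F^* omega = (16*u^3) du + (4*v*(-2*u^2 + 2*v^2 - 1)) dv.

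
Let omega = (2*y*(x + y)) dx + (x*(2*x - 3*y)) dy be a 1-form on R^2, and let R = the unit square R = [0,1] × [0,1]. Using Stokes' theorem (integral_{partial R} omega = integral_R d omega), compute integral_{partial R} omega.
integral_(partial R) omega = -5/2

Stokes: integral_partial_R omega = integral_R d omega with d omega = (∂Q/∂x - ∂P/∂y) dx ∧ dy.
  ∂Q/∂x = 4*x - 3*y
  ∂P/∂y = 2*x + 4*y
  integrand = ∂Q/∂x - ∂P/∂y = 2*x - 7*y.
Integrating over R: integral_0^1 integral_0^1 (2*x - 7*y) dx dy = -5/2.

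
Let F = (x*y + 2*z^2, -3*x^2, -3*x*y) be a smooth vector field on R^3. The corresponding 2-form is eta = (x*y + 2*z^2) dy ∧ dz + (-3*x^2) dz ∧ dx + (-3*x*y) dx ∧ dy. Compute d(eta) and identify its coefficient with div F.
d(eta) = (y) dx ∧ dy ∧ dz; div F = y

For a 2-form in R^3 of the form above, applying d gives a 3-form with coefficient ∂P/∂x + ∂Q/∂y + ∂R/∂z:
  ∂P/∂x = y
  ∂Q/∂y = 0
  ∂R/∂z = 0
Sum = y, which is exactly div F.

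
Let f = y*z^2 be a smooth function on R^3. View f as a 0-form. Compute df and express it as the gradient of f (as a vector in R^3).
df = (0) dx + (z^2) dy + (2*y*z) dz; grad f = (0, z^2, 2*y*z)

For a 0-form f, d f = (∂f/∂x) dx + (∂f/∂y) dy + (∂f/∂z) dz. The components of the vector representation are exactly the entries of grad f in Cartesian coordinates:
  ∂f/∂x = 0
  ∂f/∂y = z^2
  ∂f/∂z = 2*y*z.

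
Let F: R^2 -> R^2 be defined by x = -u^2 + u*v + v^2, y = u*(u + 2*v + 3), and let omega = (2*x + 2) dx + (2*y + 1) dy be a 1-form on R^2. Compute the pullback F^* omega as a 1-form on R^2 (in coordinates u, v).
F^* omega = (8*u^3 + 6*u^2*v + 18*u^2 + 6*u*v^2 + 24*u*v + 16*u + 2*v^3 + 4*v + 3) du + (2*u^3 + 6*u^2*v + 12*u^2 + 6*u*v^2 + 4*u + 4*v^3 + 4*v) dv

Using F^*(f dg) = (f ∘ F) d(g ∘ F), substitute each coordinate x_i by F_i(u, v) in f_i, and replace dx_i by d F_i = (∂F_i/∂u) du + (∂F_i/∂v) dv.
  For the x component: f_1(F) = -2*u^2 + 2*u*v + 2*v^2 + 2; d F_1 = (-2*u + v) du + (u + 2*v) dv
  For the y component: f_2(F) = 2*u^2 + 4*u*v + 6*u + 1; d F_2 = (2*u + 2*v + 3) du + (2*u) dv
Combining and collecting du, dv coefficients:
  coeff of du: 8*u^3 + 6*u^2*v + 18*u^2 + 6*u*v^2 + 24*u*v + 16*u + 2*v^3 + 4*v + 3
  coeff of dv: 2*u^3 + 6*u^2*v + 12*u^2 + 6*u*v^2 + 4*u + 4*v^3 + 4*v
F^* omega = (8*u^3 + 6*u^2*v + 18*u^2 + 6*u*v^2 + 24*u*v + 16*u + 2*v^3 + 4*v + 3) du + (2*u^3 + 6*u^2*v + 12*u^2 + 6*u*v^2 + 4*u + 4*v^3 + 4*v) dv.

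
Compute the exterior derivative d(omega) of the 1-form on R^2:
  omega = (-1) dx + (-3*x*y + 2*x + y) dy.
d(omega) = (2 - 3*y) dx ∧ dy

For a 1-form omega = sum_i f_i dx_i, the exterior derivative is
  d(omega) = sum_{i < j} (∂f_j/∂x_i - ∂f_i/∂x_j) dx_i ∧ dx_j.
  coefficient of dx ∧ dy: ∂f_2/∂x - ∂f_1/∂y = ∂(-3*x*y + 2*x + y)/∂x - ∂(-1)/∂y = 2 - 3*y
Assembling: d(omega) = (2 - 3*y) dx ∧ dy.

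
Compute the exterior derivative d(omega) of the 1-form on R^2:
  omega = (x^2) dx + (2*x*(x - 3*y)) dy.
d(omega) = (4*x - 6*y) dx ∧ dy

For a 1-form omega = sum_i f_i dx_i, the exterior derivative is
  d(omega) = sum_{i < j} (∂f_j/∂x_i - ∂f_i/∂x_j) dx_i ∧ dx_j.
  coefficient of dx ∧ dy: ∂f_2/∂x - ∂f_1/∂y = ∂(2*x*(x - 3*y))/∂x - ∂(x^2)/∂y = 4*x - 6*y
Assembling: d(omega) = (4*x - 6*y) dx ∧ dy.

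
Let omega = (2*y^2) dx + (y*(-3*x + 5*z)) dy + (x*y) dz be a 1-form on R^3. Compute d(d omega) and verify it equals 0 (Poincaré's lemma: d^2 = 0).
d(d omega) = 0

Step 1: d omega = sum_{i<j} (∂f_j/∂x_i - ∂f_i/∂x_j) dx_i ∧ dx_j:
  coeff of dx ∧ dy: -7*y
  coeff of dx ∧ dz: y
  coeff of dy ∧ dz: x - 5*y
Step 2: Apply d again to each 2-form coefficient. The only possible 3-form in R^3 is dx ∧ dy ∧ dz, with coefficient
  ∂(coeff of dy∧dz)/∂x - ∂(coeff of dx∧dz)/∂y + ∂(coeff of dx∧dy)/∂z
  = ∂/∂x (x - 5*y) - ∂/∂y (y) + ∂/∂z (-7*y).
Each of these terms simplifies to sums of mixed partials that cancel in pairs. The result is 0 (by equality of mixed partials for smooth functions — Schwarz / Clairaut).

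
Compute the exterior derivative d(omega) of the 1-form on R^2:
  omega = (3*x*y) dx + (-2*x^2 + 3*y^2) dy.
d(omega) = (-7*x) dx ∧ dy

For a 1-form omega = sum_i f_i dx_i, the exterior derivative is
  d(omega) = sum_{i < j} (∂f_j/∂x_i - ∂f_i/∂x_j) dx_i ∧ dx_j.
  coefficient of dx ∧ dy: ∂f_2/∂x - ∂f_1/∂y = ∂(-2*x^2 + 3*y^2)/∂x - ∂(3*x*y)/∂y = -7*x
Assembling: d(omega) = (-7*x) dx ∧ dy.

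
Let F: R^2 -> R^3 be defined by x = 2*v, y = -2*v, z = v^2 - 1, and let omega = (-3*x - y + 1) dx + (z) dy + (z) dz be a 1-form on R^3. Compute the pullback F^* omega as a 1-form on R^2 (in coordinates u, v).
F^* omega = (2*v^3 - 2*v^2 - 10*v + 4) dv

Using F^*(f dg) = (f ∘ F) d(g ∘ F), substitute each coordinate x_i by F_i(u, v) in f_i, and replace dx_i by d F_i = (∂F_i/∂u) du + (∂F_i/∂v) dv.
  For the x component: f_1(F) = 1 - 4*v; d F_1 = (0) du + (2) dv
  For the y component: f_2(F) = v^2 - 1; d F_2 = (0) du + (-2) dv
  For the z component: f_3(F) = v^2 - 1; d F_3 = (0) du + (2*v) dv
Combining and collecting du, dv coefficients:
  coeff of du: 0
  coeff of dv: 2*v^3 - 2*v^2 - 10*v + 4
F^* omega = (2*v^3 - 2*v^2 - 10*v + 4) dv.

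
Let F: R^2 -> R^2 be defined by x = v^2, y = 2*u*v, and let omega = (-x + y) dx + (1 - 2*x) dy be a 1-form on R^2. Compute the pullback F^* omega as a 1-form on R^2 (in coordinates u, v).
F^* omega = (-4*v^3 + 2*v) du + (2*u - 2*v^3) dv

Using F^*(f dg) = (f ∘ F) d(g ∘ F), substitute each coordinate x_i by F_i(u, v) in f_i, and replace dx_i by d F_i = (∂F_i/∂u) du + (∂F_i/∂v) dv.
  For the x component: f_1(F) = v*(2*u - v); d F_1 = (0) du + (2*v) dv
  For the y component: f_2(F) = 1 - 2*v^2; d F_2 = (2*v) du + (2*u) dv
Combining and collecting du, dv coefficients:
  coeff of du: -4*v^3 + 2*v
  coeff of dv: 2*u - 2*v^3
F^* omega = (-4*v^3 + 2*v) du + (2*u - 2*v^3) dv.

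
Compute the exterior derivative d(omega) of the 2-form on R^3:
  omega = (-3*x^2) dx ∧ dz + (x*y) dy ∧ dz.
d(omega) = (y) dx ∧ dy ∧ dz

For a 2-form omega = sum_{i<j} g_{ij} dx_i ∧ dx_j, the exterior derivative is
  d(omega) = sum_{i<j} d(g_{ij}) ∧ dx_i ∧ dx_j = sum_{i<j, k} (∂g_{ij}/∂x_k) dx_k ∧ dx_i ∧ dx_j.
Expand each term, using dx_k ∧ dx_i ∧ dx_j = sgn(permutation) dx_{(a)} ∧ dx_{(b)} ∧ dx_{(c)} with (a < b < c) sorted:
  d(x*y) includes (∂/∂x)(x*y) dx = (y) dx, which multiplied by dy ∧ dz gives (y) dx ∧ dy ∧ dz
Collecting like 3-forms: d(omega) = (y) dx ∧ dy ∧ dz.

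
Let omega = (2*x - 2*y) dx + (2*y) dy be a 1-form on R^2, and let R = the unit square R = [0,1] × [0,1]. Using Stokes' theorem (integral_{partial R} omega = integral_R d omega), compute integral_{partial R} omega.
integral_(partial R) omega = 2

Stokes: integral_partial_R omega = integral_R d omega with d omega = (∂Q/∂x - ∂P/∂y) dx ∧ dy.
  ∂Q/∂x = 0
  ∂P/∂y = -2
  integrand = ∂Q/∂x - ∂P/∂y = 2.
Integrating over R: integral_0^1 integral_0^1 (2) dx dy = 2.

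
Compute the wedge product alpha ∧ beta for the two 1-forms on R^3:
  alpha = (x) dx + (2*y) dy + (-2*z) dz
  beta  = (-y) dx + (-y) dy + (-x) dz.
alpha ∧ beta = (y*(-x + 2*y)) dx ∧ dy + (-x^2 - 2*y*z) dx ∧ dz + (-2*y*(x + z)) dy ∧ dz

Distribute the wedge, using dx_i ∧ dx_j = -dx_j ∧ dx_i and dx_i ∧ dx_i = 0. For each pair (i, j) with i < j, the coefficient of dx_i ∧ dx_j in alpha ∧ beta is (alpha_i * beta_j - alpha_j * beta_i). Collecting: alpha ∧ beta = (y*(-x + 2*y)) dx ∧ dy + (-x^2 - 2*y*z) dx ∧ dz + (-2*y*(x + z)) dy ∧ dz.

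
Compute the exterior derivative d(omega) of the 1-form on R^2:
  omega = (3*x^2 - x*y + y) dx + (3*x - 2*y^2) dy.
d(omega) = (x + 2) dx ∧ dy

For a 1-form omega = sum_i f_i dx_i, the exterior derivative is
  d(omega) = sum_{i < j} (∂f_j/∂x_i - ∂f_i/∂x_j) dx_i ∧ dx_j.
  coefficient of dx ∧ dy: ∂f_2/∂x - ∂f_1/∂y = ∂(3*x - 2*y^2)/∂x - ∂(3*x^2 - x*y + y)/∂y = x + 2
Assembling: d(omega) = (x + 2) dx ∧ dy.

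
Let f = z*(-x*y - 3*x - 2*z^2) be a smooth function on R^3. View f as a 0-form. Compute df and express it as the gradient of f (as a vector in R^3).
df = (z*(-y - 3)) dx + (-x*z) dy + (-x*y - 3*x - 6*z^2) dz; grad f = (z*(-y - 3), -x*z, -x*y - 3*x - 6*z^2)

For a 0-form f, d f = (∂f/∂x) dx + (∂f/∂y) dy + (∂f/∂z) dz. The components of the vector representation are exactly the entries of grad f in Cartesian coordinates:
  ∂f/∂x = z*(-y - 3)
  ∂f/∂y = -x*z
  ∂f/∂z = -x*y - 3*x - 6*z^2.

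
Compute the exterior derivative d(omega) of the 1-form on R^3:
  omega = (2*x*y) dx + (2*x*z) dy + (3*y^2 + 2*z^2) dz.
d(omega) = (-2*x + 2*z) dx ∧ dy + (-2*x + 6*y) dy ∧ dz

For a 1-form omega = sum_i f_i dx_i, the exterior derivative is
  d(omega) = sum_{i < j} (∂f_j/∂x_i - ∂f_i/∂x_j) dx_i ∧ dx_j.
  coefficient of dx ∧ dy: ∂f_2/∂x - ∂f_1/∂y = ∂(2*x*z)/∂x - ∂(2*x*y)/∂y = -2*x + 2*z
  coefficient of dy ∧ dz: ∂f_3/∂y - ∂f_2/∂z = ∂(3*y^2 + 2*z^2)/∂y - ∂(2*x*z)/∂z = -2*x + 6*y
Assembling: d(omega) = (-2*x + 2*z) dx ∧ dy + (-2*x + 6*y) dy ∧ dz.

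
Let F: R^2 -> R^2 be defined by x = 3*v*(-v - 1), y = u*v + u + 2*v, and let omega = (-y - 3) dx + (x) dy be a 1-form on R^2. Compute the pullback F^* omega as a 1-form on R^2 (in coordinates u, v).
F^* omega = (3*v*(-v^2 - 2*v - 1)) du + (3*u*v^2 + 6*u*v + 3*u + 6*v^2 + 18*v + 9) dv

Using F^*(f dg) = (f ∘ F) d(g ∘ F), substitute each coordinate x_i by F_i(u, v) in f_i, and replace dx_i by d F_i = (∂F_i/∂u) du + (∂F_i/∂v) dv.
  For the x component: f_1(F) = -u*v - u - 2*v - 3; d F_1 = (0) du + (-6*v - 3) dv
  For the y component: f_2(F) = 3*v*(-v - 1); d F_2 = (v + 1) du + (u + 2) dv
Combining and collecting du, dv coefficients:
  coeff of du: 3*v*(-v^2 - 2*v - 1)
  coeff of dv: 3*u*v^2 + 6*u*v + 3*u + 6*v^2 + 18*v + 9
F^* omega = (3*v*(-v^2 - 2*v - 1)) du + (3*u*v^2 + 6*u*v + 3*u + 6*v^2 + 18*v + 9) dv.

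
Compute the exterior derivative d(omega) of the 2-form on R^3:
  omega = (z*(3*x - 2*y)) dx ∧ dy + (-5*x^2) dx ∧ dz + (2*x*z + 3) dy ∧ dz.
d(omega) = (3*x - 2*y + 2*z) dx ∧ dy ∧ dz

For a 2-form omega = sum_{i<j} g_{ij} dx_i ∧ dx_j, the exterior derivative is
  d(omega) = sum_{i<j} d(g_{ij}) ∧ dx_i ∧ dx_j = sum_{i<j, k} (∂g_{ij}/∂x_k) dx_k ∧ dx_i ∧ dx_j.
Expand each term, using dx_k ∧ dx_i ∧ dx_j = sgn(permutation) dx_{(a)} ∧ dx_{(b)} ∧ dx_{(c)} with (a < b < c) sorted:
  d(z*(3*x - 2*y)) includes (∂/∂z)(z*(3*x - 2*y)) dz = (3*x - 2*y) dz, which multiplied by dx ∧ dy gives (3*x - 2*y) dx ∧ dy ∧ dz
  d(2*x*z + 3) includes (∂/∂x)(2*x*z + 3) dx = (2*z) dx, which multiplied by dy ∧ dz gives (2*z) dx ∧ dy ∧ dz
Collecting like 3-forms: d(omega) = (3*x - 2*y + 2*z) dx ∧ dy ∧ dz.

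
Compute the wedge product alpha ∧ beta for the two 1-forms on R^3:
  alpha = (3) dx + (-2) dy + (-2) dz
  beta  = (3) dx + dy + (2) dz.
alpha ∧ beta = (9) dx ∧ dy + (12) dx ∧ dz + (-2) dy ∧ dz

Distribute the wedge, using dx_i ∧ dx_j = -dx_j ∧ dx_i and dx_i ∧ dx_i = 0. For each pair (i, j) with i < j, the coefficient of dx_i ∧ dx_j in alpha ∧ beta is (alpha_i * beta_j - alpha_j * beta_i). Collecting: alpha ∧ beta = (9) dx ∧ dy + (12) dx ∧ dz + (-2) dy ∧ dz.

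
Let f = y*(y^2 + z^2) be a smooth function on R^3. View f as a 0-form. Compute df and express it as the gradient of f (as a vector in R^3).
df = (0) dx + (3*y^2 + z^2) dy + (2*y*z) dz; grad f = (0, 3*y^2 + z^2, 2*y*z)

For a 0-form f, d f = (∂f/∂x) dx + (∂f/∂y) dy + (∂f/∂z) dz. The components of the vector representation are exactly the entries of grad f in Cartesian coordinates:
  ∂f/∂x = 0
  ∂f/∂y = 3*y^2 + z^2
  ∂f/∂z = 2*y*z.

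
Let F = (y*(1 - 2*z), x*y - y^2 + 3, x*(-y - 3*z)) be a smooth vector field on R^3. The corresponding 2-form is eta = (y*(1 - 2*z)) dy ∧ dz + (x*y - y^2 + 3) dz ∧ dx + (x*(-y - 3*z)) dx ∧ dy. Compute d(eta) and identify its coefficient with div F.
d(eta) = (-2*x - 2*y) dx ∧ dy ∧ dz; div F = -2*x - 2*y

For a 2-form in R^3 of the form above, applying d gives a 3-form with coefficient ∂P/∂x + ∂Q/∂y + ∂R/∂z:
  ∂P/∂x = 0
  ∂Q/∂y = x - 2*y
  ∂R/∂z = -3*x
Sum = -2*x - 2*y, which is exactly div F.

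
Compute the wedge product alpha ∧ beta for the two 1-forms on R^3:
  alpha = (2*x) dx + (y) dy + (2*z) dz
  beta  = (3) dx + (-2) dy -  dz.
alpha ∧ beta = (-4*x - 3*y) dx ∧ dy + (-2*x - 6*z) dx ∧ dz + (-y + 4*z) dy ∧ dz

Distribute the wedge, using dx_i ∧ dx_j = -dx_j ∧ dx_i and dx_i ∧ dx_i = 0. For each pair (i, j) with i < j, the coefficient of dx_i ∧ dx_j in alpha ∧ beta is (alpha_i * beta_j - alpha_j * beta_i). Collecting: alpha ∧ beta = (-4*x - 3*y) dx ∧ dy + (-2*x - 6*z) dx ∧ dz + (-y + 4*z) dy ∧ dz.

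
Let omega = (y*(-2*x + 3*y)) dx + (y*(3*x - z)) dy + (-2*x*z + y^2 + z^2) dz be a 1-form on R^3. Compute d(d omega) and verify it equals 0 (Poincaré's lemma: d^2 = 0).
d(d omega) = 0

Step 1: d omega = sum_{i<j} (∂f_j/∂x_i - ∂f_i/∂x_j) dx_i ∧ dx_j:
  coeff of dx ∧ dy: 2*x - 3*y
  coeff of dx ∧ dz: -2*z
  coeff of dy ∧ dz: 3*y
Step 2: Apply d again to each 2-form coefficient. The only possible 3-form in R^3 is dx ∧ dy ∧ dz, with coefficient
  ∂(coeff of dy∧dz)/∂x - ∂(coeff of dx∧dz)/∂y + ∂(coeff of dx∧dy)/∂z
  = ∂/∂x (3*y) - ∂/∂y (-2*z) + ∂/∂z (2*x - 3*y).
Each of these terms simplifies to sums of mixed partials that cancel in pairs. The result is 0 (by equality of mixed partials for smooth functions — Schwarz / Clairaut).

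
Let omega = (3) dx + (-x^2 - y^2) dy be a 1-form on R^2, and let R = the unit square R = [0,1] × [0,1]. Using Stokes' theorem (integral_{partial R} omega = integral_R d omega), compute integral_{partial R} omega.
integral_(partial R) omega = -1

Stokes: integral_partial_R omega = integral_R d omega with d omega = (∂Q/∂x - ∂P/∂y) dx ∧ dy.
  ∂Q/∂x = -2*x
  ∂P/∂y = 0
  integrand = ∂Q/∂x - ∂P/∂y = -2*x.
Integrating over R: integral_0^1 integral_0^1 (-2*x) dx dy = -1.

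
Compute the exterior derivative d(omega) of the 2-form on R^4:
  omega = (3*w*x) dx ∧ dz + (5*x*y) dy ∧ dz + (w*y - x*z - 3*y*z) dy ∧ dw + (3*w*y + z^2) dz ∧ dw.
d(omega) = (3*x) dx ∧ dz ∧ dw + (5*y) dx ∧ dy ∧ dz + (-z) dx ∧ dy ∧ dw + (3*w + x + 3*y) dy ∧ dz ∧ dw

For a 2-form omega = sum_{i<j} g_{ij} dx_i ∧ dx_j, the exterior derivative is
  d(omega) = sum_{i<j} d(g_{ij}) ∧ dx_i ∧ dx_j = sum_{i<j, k} (∂g_{ij}/∂x_k) dx_k ∧ dx_i ∧ dx_j.
Expand each term, using dx_k ∧ dx_i ∧ dx_j = sgn(permutation) dx_{(a)} ∧ dx_{(b)} ∧ dx_{(c)} with (a < b < c) sorted:
  d(3*w*x) includes (∂/∂w)(3*w*x) dw = (3*x) dw, which multiplied by dx ∧ dz gives (3*x) dx ∧ dz ∧ dw
  d(5*x*y) includes (∂/∂x)(5*x*y) dx = (5*y) dx, which multiplied by dy ∧ dz gives (5*y) dx ∧ dy ∧ dz
  d(w*y - x*z - 3*y*z) includes (∂/∂x)(w*y - x*z - 3*y*z) dx = (-z) dx, which multiplied by dy ∧ dw gives (-z) dx ∧ dy ∧ dw
  d(w*y - x*z - 3*y*z) includes (∂/∂z)(w*y - x*z - 3*y*z) dz = (-x - 3*y) dz, which multiplied by dy ∧ dw gives (x + 3*y) dy ∧ dz ∧ dw
  d(3*w*y + z^2) includes (∂/∂y)(3*w*y + z^2) dy = (3*w) dy, which multiplied by dz ∧ dw gives (3*w) dy ∧ dz ∧ dw
Collecting like 3-forms: d(omega) = (3*x) dx ∧ dz ∧ dw + (5*y) dx ∧ dy ∧ dz + (-z) dx ∧ dy ∧ dw + (3*w + x + 3*y) dy ∧ dz ∧ dw.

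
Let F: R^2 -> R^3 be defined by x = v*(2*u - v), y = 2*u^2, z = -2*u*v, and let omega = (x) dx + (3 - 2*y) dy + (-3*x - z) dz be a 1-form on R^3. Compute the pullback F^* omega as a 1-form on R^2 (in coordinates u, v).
F^* omega = (-16*u^3 + 12*u*v^2 + 12*u - 8*v^3) du + (2*v*(6*u^2 - 6*u*v + v^2)) dv

Using F^*(f dg) = (f ∘ F) d(g ∘ F), substitute each coordinate x_i by F_i(u, v) in f_i, and replace dx_i by d F_i = (∂F_i/∂u) du + (∂F_i/∂v) dv.
  For the x component: f_1(F) = v*(2*u - v); d F_1 = (2*v) du + (2*u - 2*v) dv
  For the y component: f_2(F) = 3 - 4*u^2; d F_2 = (4*u) du + (0) dv
  For the z component: f_3(F) = v*(-4*u + 3*v); d F_3 = (-2*v) du + (-2*u) dv
Combining and collecting du, dv coefficients:
  coeff of du: -16*u^3 + 12*u*v^2 + 12*u - 8*v^3
  coeff of dv: 2*v*(6*u^2 - 6*u*v + v^2)
F^* omega = (-16*u^3 + 12*u*v^2 + 12*u - 8*v^3) du + (2*v*(6*u^2 - 6*u*v + v^2)) dv.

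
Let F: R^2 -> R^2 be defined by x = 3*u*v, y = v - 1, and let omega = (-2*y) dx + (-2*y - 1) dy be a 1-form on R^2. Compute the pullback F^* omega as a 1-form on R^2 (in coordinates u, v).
F^* omega = (6*v*(1 - v)) du + (-6*u*v + 6*u - 2*v + 1) dv

Using F^*(f dg) = (f ∘ F) d(g ∘ F), substitute each coordinate x_i by F_i(u, v) in f_i, and replace dx_i by d F_i = (∂F_i/∂u) du + (∂F_i/∂v) dv.
  For the x component: f_1(F) = 2 - 2*v; d F_1 = (3*v) du + (3*u) dv
  For the y component: f_2(F) = 1 - 2*v; d F_2 = (0) du + (1) dv
Combining and collecting du, dv coefficients:
  coeff of du: 6*v*(1 - v)
  coeff of dv: -6*u*v + 6*u - 2*v + 1
F^* omega = (6*v*(1 - v)) du + (-6*u*v + 6*u - 2*v + 1) dv.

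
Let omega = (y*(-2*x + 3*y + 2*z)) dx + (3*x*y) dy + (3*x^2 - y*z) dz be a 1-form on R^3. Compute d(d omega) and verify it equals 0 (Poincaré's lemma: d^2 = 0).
d(d omega) = 0

Step 1: d omega = sum_{i<j} (∂f_j/∂x_i - ∂f_i/∂x_j) dx_i ∧ dx_j:
  coeff of dx ∧ dy: 2*x - 3*y - 2*z
  coeff of dx ∧ dz: 6*x - 2*y
  coeff of dy ∧ dz: -z
Step 2: Apply d again to each 2-form coefficient. The only possible 3-form in R^3 is dx ∧ dy ∧ dz, with coefficient
  ∂(coeff of dy∧dz)/∂x - ∂(coeff of dx∧dz)/∂y + ∂(coeff of dx∧dy)/∂z
  = ∂/∂x (-z) - ∂/∂y (6*x - 2*y) + ∂/∂z (2*x - 3*y - 2*z).
Each of these terms simplifies to sums of mixed partials that cancel in pairs. The result is 0 (by equality of mixed partials for smooth functions — Schwarz / Clairaut).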